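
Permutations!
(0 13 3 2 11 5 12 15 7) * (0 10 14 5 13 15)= (0 15 7 10 14 5 12)(2 11 13 3)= [15, 1, 11, 2, 4, 12, 6, 10, 8, 9, 14, 13, 0, 3, 5, 7]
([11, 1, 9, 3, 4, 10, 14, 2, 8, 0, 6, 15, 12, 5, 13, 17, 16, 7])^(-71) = (0 9 2 7 17 15 11)(5 13 14 6 10)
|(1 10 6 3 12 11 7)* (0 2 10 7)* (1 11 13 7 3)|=10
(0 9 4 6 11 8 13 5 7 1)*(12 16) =[9, 0, 2, 3, 6, 7, 11, 1, 13, 4, 10, 8, 16, 5, 14, 15, 12] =(0 9 4 6 11 8 13 5 7 1)(12 16)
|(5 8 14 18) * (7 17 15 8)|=|(5 7 17 15 8 14 18)|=7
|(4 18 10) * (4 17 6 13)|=6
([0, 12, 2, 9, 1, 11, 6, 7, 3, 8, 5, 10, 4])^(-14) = [0, 12, 2, 9, 1, 11, 6, 7, 3, 8, 5, 10, 4]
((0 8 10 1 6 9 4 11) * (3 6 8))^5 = (0 11 4 9 6 3)(1 10 8)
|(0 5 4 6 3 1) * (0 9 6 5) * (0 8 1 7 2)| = |(0 8 1 9 6 3 7 2)(4 5)| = 8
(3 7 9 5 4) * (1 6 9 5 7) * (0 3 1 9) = (0 3 9 7 5 4 1 6) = [3, 6, 2, 9, 1, 4, 0, 5, 8, 7]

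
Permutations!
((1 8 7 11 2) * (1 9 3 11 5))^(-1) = (1 5 7 8)(2 11 3 9) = ((1 8 7 5)(2 9 3 11))^(-1)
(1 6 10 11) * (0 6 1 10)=(0 6)(10 11)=[6, 1, 2, 3, 4, 5, 0, 7, 8, 9, 11, 10]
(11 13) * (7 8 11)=(7 8 11 13)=[0, 1, 2, 3, 4, 5, 6, 8, 11, 9, 10, 13, 12, 7]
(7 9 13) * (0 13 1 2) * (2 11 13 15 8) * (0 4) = [15, 11, 4, 3, 0, 5, 6, 9, 2, 1, 10, 13, 12, 7, 14, 8] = (0 15 8 2 4)(1 11 13 7 9)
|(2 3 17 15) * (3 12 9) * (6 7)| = |(2 12 9 3 17 15)(6 7)| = 6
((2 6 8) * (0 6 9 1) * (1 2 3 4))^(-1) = ((0 6 8 3 4 1)(2 9))^(-1) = (0 1 4 3 8 6)(2 9)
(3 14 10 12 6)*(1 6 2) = (1 6 3 14 10 12 2) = [0, 6, 1, 14, 4, 5, 3, 7, 8, 9, 12, 11, 2, 13, 10]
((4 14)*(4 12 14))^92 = ((12 14))^92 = (14)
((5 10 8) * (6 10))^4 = (10)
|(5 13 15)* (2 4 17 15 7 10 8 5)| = |(2 4 17 15)(5 13 7 10 8)| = 20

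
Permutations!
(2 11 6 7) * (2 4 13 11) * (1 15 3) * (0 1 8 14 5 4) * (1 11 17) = [11, 15, 2, 8, 13, 4, 7, 0, 14, 9, 10, 6, 12, 17, 5, 3, 16, 1] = (0 11 6 7)(1 15 3 8 14 5 4 13 17)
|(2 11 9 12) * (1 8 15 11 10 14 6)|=|(1 8 15 11 9 12 2 10 14 6)|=10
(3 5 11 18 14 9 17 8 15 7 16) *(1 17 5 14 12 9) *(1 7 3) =[0, 17, 2, 14, 4, 11, 6, 16, 15, 5, 10, 18, 9, 13, 7, 3, 1, 8, 12] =(1 17 8 15 3 14 7 16)(5 11 18 12 9)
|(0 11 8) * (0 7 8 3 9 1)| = |(0 11 3 9 1)(7 8)| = 10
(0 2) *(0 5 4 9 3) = (0 2 5 4 9 3) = [2, 1, 5, 0, 9, 4, 6, 7, 8, 3]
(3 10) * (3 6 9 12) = (3 10 6 9 12) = [0, 1, 2, 10, 4, 5, 9, 7, 8, 12, 6, 11, 3]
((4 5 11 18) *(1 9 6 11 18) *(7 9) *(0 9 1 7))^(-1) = (0 1 7 11 6 9)(4 18 5)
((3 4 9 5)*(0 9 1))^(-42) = (9)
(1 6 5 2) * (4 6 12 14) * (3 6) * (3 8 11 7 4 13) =[0, 12, 1, 6, 8, 2, 5, 4, 11, 9, 10, 7, 14, 3, 13] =(1 12 14 13 3 6 5 2)(4 8 11 7)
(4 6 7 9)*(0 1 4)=[1, 4, 2, 3, 6, 5, 7, 9, 8, 0]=(0 1 4 6 7 9)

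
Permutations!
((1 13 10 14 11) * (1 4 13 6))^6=(4 13 10 14 11)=((1 6)(4 13 10 14 11))^6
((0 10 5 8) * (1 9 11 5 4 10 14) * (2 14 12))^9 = (14)(4 10)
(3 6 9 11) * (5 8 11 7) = (3 6 9 7 5 8 11) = [0, 1, 2, 6, 4, 8, 9, 5, 11, 7, 10, 3]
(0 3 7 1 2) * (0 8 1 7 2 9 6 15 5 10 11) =(0 3 2 8 1 9 6 15 5 10 11) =[3, 9, 8, 2, 4, 10, 15, 7, 1, 6, 11, 0, 12, 13, 14, 5]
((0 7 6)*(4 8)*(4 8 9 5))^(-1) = ((0 7 6)(4 9 5))^(-1) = (0 6 7)(4 5 9)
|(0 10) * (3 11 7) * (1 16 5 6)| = |(0 10)(1 16 5 6)(3 11 7)| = 12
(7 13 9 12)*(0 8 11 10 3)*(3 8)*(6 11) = [3, 1, 2, 0, 4, 5, 11, 13, 6, 12, 8, 10, 7, 9] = (0 3)(6 11 10 8)(7 13 9 12)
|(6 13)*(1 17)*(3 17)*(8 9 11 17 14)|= |(1 3 14 8 9 11 17)(6 13)|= 14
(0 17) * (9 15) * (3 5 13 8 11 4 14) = (0 17)(3 5 13 8 11 4 14)(9 15) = [17, 1, 2, 5, 14, 13, 6, 7, 11, 15, 10, 4, 12, 8, 3, 9, 16, 0]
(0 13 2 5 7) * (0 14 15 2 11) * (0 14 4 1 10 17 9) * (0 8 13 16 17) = [16, 10, 5, 3, 1, 7, 6, 4, 13, 8, 0, 14, 12, 11, 15, 2, 17, 9] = (0 16 17 9 8 13 11 14 15 2 5 7 4 1 10)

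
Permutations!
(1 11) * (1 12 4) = [0, 11, 2, 3, 1, 5, 6, 7, 8, 9, 10, 12, 4] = (1 11 12 4)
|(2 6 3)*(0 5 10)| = 3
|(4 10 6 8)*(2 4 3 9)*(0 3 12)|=9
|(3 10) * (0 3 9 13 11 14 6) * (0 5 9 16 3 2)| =|(0 2)(3 10 16)(5 9 13 11 14 6)| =6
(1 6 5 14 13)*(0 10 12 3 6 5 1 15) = (0 10 12 3 6 1 5 14 13 15) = [10, 5, 2, 6, 4, 14, 1, 7, 8, 9, 12, 11, 3, 15, 13, 0]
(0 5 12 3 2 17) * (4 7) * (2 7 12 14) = (0 5 14 2 17)(3 7 4 12) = [5, 1, 17, 7, 12, 14, 6, 4, 8, 9, 10, 11, 3, 13, 2, 15, 16, 0]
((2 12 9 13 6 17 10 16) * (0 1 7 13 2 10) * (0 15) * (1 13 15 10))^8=(0 15 7 1 16 10 17 6 13)(2 9 12)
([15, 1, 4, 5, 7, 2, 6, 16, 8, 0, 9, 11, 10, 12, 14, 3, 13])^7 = (0 16 3 12 2 9 7 15 13 5 10 4)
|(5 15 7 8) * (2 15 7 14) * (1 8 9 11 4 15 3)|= |(1 8 5 7 9 11 4 15 14 2 3)|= 11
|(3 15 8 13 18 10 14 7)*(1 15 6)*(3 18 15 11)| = 12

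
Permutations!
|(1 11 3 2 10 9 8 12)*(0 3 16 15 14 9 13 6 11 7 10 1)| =15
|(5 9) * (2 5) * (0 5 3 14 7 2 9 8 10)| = 4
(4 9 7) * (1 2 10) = (1 2 10)(4 9 7) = [0, 2, 10, 3, 9, 5, 6, 4, 8, 7, 1]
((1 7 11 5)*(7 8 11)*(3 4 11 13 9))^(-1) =((1 8 13 9 3 4 11 5))^(-1) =(1 5 11 4 3 9 13 8)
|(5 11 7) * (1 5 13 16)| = 6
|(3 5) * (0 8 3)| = 4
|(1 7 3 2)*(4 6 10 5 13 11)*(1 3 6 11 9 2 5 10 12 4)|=|(1 7 6 12 4 11)(2 3 5 13 9)|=30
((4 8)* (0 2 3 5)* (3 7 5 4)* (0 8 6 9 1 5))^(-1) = (0 7 2)(1 9 6 4 3 8 5)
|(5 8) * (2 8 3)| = 4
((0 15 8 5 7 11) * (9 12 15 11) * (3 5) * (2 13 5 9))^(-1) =((0 11)(2 13 5 7)(3 9 12 15 8))^(-1) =(0 11)(2 7 5 13)(3 8 15 12 9)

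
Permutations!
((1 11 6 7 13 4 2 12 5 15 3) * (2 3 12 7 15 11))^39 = ((1 2 7 13 4 3)(5 11 6 15 12))^39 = (1 13)(2 4)(3 7)(5 12 15 6 11)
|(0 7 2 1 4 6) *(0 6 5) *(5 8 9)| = 8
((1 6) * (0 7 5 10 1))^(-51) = (0 10)(1 7)(5 6)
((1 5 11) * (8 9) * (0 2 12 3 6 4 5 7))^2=(0 12 6 5 1)(2 3 4 11 7)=((0 2 12 3 6 4 5 11 1 7)(8 9))^2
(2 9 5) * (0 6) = [6, 1, 9, 3, 4, 2, 0, 7, 8, 5] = (0 6)(2 9 5)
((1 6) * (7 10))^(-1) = (1 6)(7 10)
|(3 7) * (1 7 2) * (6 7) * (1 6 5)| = |(1 5)(2 6 7 3)| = 4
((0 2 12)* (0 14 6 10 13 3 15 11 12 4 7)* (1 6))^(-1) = (0 7 4 2)(1 14 12 11 15 3 13 10 6)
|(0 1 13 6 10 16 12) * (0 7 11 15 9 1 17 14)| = |(0 17 14)(1 13 6 10 16 12 7 11 15 9)| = 30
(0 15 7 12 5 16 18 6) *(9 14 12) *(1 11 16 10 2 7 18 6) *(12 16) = (0 15 18 1 11 12 5 10 2 7 9 14 16 6) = [15, 11, 7, 3, 4, 10, 0, 9, 8, 14, 2, 12, 5, 13, 16, 18, 6, 17, 1]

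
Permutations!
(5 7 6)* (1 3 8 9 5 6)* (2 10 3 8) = (1 8 9 5 7)(2 10 3) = [0, 8, 10, 2, 4, 7, 6, 1, 9, 5, 3]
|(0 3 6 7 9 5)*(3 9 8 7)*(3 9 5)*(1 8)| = 6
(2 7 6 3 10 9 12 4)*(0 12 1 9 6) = (0 12 4 2 7)(1 9)(3 10 6) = [12, 9, 7, 10, 2, 5, 3, 0, 8, 1, 6, 11, 4]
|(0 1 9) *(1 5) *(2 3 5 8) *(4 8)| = 8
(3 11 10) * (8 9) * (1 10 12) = (1 10 3 11 12)(8 9) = [0, 10, 2, 11, 4, 5, 6, 7, 9, 8, 3, 12, 1]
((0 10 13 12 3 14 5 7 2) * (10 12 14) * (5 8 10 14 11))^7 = (0 11 14 2 13 3 7 10 12 5 8)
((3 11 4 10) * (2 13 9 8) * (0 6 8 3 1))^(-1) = (0 1 10 4 11 3 9 13 2 8 6)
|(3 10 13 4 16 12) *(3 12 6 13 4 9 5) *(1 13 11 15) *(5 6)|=|(1 13 9 6 11 15)(3 10 4 16 5)|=30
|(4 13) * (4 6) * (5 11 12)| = 3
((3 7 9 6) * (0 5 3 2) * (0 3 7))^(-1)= (0 3 2 6 9 7 5)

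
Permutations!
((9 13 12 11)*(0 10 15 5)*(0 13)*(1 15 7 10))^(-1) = (0 9 11 12 13 5 15 1)(7 10)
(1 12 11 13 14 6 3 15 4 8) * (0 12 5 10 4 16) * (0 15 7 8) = (0 12 11 13 14 6 3 7 8 1 5 10 4)(15 16) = [12, 5, 2, 7, 0, 10, 3, 8, 1, 9, 4, 13, 11, 14, 6, 16, 15]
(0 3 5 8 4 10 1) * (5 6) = (0 3 6 5 8 4 10 1) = [3, 0, 2, 6, 10, 8, 5, 7, 4, 9, 1]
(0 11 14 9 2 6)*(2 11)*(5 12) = (0 2 6)(5 12)(9 11 14) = [2, 1, 6, 3, 4, 12, 0, 7, 8, 11, 10, 14, 5, 13, 9]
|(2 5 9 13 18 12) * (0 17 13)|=|(0 17 13 18 12 2 5 9)|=8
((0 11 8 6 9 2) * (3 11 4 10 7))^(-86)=(0 3 9 10 8)(2 7 6 4 11)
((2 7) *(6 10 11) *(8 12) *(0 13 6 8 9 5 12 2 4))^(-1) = (0 4 7 2 8 11 10 6 13)(5 9 12)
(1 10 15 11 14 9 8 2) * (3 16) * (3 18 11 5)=(1 10 15 5 3 16 18 11 14 9 8 2)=[0, 10, 1, 16, 4, 3, 6, 7, 2, 8, 15, 14, 12, 13, 9, 5, 18, 17, 11]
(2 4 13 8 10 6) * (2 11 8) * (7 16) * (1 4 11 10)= [0, 4, 11, 3, 13, 5, 10, 16, 1, 9, 6, 8, 12, 2, 14, 15, 7]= (1 4 13 2 11 8)(6 10)(7 16)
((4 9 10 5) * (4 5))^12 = (10)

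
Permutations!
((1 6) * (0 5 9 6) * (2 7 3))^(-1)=(0 1 6 9 5)(2 3 7)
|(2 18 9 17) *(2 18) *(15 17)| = 4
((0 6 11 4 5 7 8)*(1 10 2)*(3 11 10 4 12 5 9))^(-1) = ((0 6 10 2 1 4 9 3 11 12 5 7 8))^(-1) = (0 8 7 5 12 11 3 9 4 1 2 10 6)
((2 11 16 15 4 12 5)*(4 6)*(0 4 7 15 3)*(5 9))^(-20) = ((0 4 12 9 5 2 11 16 3)(6 7 15))^(-20) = (0 16 2 9 4 3 11 5 12)(6 7 15)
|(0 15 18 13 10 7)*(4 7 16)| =|(0 15 18 13 10 16 4 7)| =8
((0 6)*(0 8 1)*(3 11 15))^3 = (15)(0 1 8 6) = ((0 6 8 1)(3 11 15))^3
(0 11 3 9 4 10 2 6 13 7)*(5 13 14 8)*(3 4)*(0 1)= [11, 0, 6, 9, 10, 13, 14, 1, 5, 3, 2, 4, 12, 7, 8]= (0 11 4 10 2 6 14 8 5 13 7 1)(3 9)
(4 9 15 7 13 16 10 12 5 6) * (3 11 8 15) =(3 11 8 15 7 13 16 10 12 5 6 4 9) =[0, 1, 2, 11, 9, 6, 4, 13, 15, 3, 12, 8, 5, 16, 14, 7, 10]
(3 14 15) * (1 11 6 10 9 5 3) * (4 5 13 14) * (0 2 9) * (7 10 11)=(0 2 9 13 14 15 1 7 10)(3 4 5)(6 11)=[2, 7, 9, 4, 5, 3, 11, 10, 8, 13, 0, 6, 12, 14, 15, 1]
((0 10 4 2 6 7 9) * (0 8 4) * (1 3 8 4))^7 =(0 10)(1 3 8)(2 7 4 6 9)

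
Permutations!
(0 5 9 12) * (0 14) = (0 5 9 12 14) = [5, 1, 2, 3, 4, 9, 6, 7, 8, 12, 10, 11, 14, 13, 0]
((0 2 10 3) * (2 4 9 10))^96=(0 4 9 10 3)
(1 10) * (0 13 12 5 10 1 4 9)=(0 13 12 5 10 4 9)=[13, 1, 2, 3, 9, 10, 6, 7, 8, 0, 4, 11, 5, 12]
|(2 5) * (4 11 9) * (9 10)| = |(2 5)(4 11 10 9)| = 4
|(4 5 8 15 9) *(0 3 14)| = 15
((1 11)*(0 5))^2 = ((0 5)(1 11))^2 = (11)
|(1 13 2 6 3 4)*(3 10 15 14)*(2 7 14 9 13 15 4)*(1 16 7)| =|(1 15 9 13)(2 6 10 4 16 7 14 3)| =8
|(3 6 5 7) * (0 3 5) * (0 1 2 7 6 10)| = 15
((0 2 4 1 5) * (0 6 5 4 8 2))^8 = (8)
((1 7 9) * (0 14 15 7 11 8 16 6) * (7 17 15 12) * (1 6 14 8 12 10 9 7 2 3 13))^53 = (0 10 8 9 16 6 14)(1 13 3 2 12 11)(15 17)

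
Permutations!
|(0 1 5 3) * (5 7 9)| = 6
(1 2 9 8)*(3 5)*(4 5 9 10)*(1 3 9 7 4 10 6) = [0, 2, 6, 7, 5, 9, 1, 4, 3, 8, 10] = (10)(1 2 6)(3 7 4 5 9 8)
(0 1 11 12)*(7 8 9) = (0 1 11 12)(7 8 9) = [1, 11, 2, 3, 4, 5, 6, 8, 9, 7, 10, 12, 0]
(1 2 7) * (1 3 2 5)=(1 5)(2 7 3)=[0, 5, 7, 2, 4, 1, 6, 3]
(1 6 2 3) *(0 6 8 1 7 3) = (0 6 2)(1 8)(3 7) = [6, 8, 0, 7, 4, 5, 2, 3, 1]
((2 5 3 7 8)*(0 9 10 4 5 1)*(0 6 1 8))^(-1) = (0 7 3 5 4 10 9)(1 6)(2 8)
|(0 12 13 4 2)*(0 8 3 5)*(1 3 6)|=|(0 12 13 4 2 8 6 1 3 5)|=10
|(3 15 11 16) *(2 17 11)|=6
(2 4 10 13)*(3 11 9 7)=(2 4 10 13)(3 11 9 7)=[0, 1, 4, 11, 10, 5, 6, 3, 8, 7, 13, 9, 12, 2]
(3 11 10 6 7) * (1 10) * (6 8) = [0, 10, 2, 11, 4, 5, 7, 3, 6, 9, 8, 1] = (1 10 8 6 7 3 11)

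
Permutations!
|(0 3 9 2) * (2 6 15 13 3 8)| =|(0 8 2)(3 9 6 15 13)| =15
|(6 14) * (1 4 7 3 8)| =|(1 4 7 3 8)(6 14)| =10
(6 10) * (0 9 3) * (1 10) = [9, 10, 2, 0, 4, 5, 1, 7, 8, 3, 6] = (0 9 3)(1 10 6)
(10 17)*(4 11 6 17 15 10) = (4 11 6 17)(10 15) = [0, 1, 2, 3, 11, 5, 17, 7, 8, 9, 15, 6, 12, 13, 14, 10, 16, 4]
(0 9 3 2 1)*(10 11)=(0 9 3 2 1)(10 11)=[9, 0, 1, 2, 4, 5, 6, 7, 8, 3, 11, 10]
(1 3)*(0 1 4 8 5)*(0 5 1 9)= (0 9)(1 3 4 8)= [9, 3, 2, 4, 8, 5, 6, 7, 1, 0]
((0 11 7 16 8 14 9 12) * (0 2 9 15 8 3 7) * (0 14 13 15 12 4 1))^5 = ((0 11 14 12 2 9 4 1)(3 7 16)(8 13 15))^5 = (0 9 14 1 2 11 4 12)(3 16 7)(8 15 13)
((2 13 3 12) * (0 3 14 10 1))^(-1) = (0 1 10 14 13 2 12 3)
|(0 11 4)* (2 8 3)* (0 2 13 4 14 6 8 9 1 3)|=30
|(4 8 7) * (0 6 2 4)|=6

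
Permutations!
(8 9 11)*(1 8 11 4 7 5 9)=(11)(1 8)(4 7 5 9)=[0, 8, 2, 3, 7, 9, 6, 5, 1, 4, 10, 11]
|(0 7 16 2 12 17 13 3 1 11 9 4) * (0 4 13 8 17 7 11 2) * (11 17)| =|(0 17 8 11 9 13 3 1 2 12 7 16)| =12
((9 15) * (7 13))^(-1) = (7 13)(9 15)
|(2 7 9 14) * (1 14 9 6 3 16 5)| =8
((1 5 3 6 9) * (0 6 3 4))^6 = ((0 6 9 1 5 4))^6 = (9)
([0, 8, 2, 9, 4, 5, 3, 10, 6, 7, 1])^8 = [0, 8, 2, 9, 4, 5, 3, 10, 6, 7, 1]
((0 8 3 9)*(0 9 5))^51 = (9)(0 5 3 8)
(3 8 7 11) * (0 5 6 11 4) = (0 5 6 11 3 8 7 4) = [5, 1, 2, 8, 0, 6, 11, 4, 7, 9, 10, 3]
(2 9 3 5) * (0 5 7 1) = (0 5 2 9 3 7 1) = [5, 0, 9, 7, 4, 2, 6, 1, 8, 3]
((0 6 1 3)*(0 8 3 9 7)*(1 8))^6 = (0 7 9 1 3 8 6)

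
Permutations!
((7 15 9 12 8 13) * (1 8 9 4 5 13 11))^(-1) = (1 11 8)(4 15 7 13 5)(9 12)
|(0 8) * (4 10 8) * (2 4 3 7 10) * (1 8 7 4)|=6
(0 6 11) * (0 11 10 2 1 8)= (11)(0 6 10 2 1 8)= [6, 8, 1, 3, 4, 5, 10, 7, 0, 9, 2, 11]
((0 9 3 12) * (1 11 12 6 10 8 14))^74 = ((0 9 3 6 10 8 14 1 11 12))^74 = (0 10 11 3 14)(1 9 8 12 6)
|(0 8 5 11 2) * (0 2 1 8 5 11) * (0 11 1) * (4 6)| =6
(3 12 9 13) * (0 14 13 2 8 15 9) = (0 14 13 3 12)(2 8 15 9) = [14, 1, 8, 12, 4, 5, 6, 7, 15, 2, 10, 11, 0, 3, 13, 9]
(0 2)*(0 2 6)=(0 6)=[6, 1, 2, 3, 4, 5, 0]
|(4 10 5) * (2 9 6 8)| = |(2 9 6 8)(4 10 5)| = 12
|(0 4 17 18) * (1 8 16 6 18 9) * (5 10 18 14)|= |(0 4 17 9 1 8 16 6 14 5 10 18)|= 12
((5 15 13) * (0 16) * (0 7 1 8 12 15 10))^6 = ((0 16 7 1 8 12 15 13 5 10))^6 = (0 15 7 5 8)(1 10 12 16 13)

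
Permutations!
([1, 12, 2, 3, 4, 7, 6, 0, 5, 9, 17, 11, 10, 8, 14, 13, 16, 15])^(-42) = (0 5 13 17 12)(1 7 8 15 10)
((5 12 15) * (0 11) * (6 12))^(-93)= ((0 11)(5 6 12 15))^(-93)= (0 11)(5 15 12 6)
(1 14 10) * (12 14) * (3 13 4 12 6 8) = [0, 6, 2, 13, 12, 5, 8, 7, 3, 9, 1, 11, 14, 4, 10] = (1 6 8 3 13 4 12 14 10)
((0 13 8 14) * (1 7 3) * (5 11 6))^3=((0 13 8 14)(1 7 3)(5 11 6))^3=(0 14 8 13)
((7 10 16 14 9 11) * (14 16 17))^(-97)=(7 11 9 14 17 10)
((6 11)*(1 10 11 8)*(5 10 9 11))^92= (1 11 8 9 6)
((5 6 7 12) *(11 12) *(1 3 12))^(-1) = ((1 3 12 5 6 7 11))^(-1) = (1 11 7 6 5 12 3)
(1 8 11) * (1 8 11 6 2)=(1 11 8 6 2)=[0, 11, 1, 3, 4, 5, 2, 7, 6, 9, 10, 8]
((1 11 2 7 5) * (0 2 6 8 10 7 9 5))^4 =(0 1 10 9 6)(2 11 7 5 8)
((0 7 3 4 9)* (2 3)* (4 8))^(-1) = ((0 7 2 3 8 4 9))^(-1) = (0 9 4 8 3 2 7)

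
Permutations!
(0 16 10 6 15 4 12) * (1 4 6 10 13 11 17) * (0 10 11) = (0 16 13)(1 4 12 10 11 17)(6 15) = [16, 4, 2, 3, 12, 5, 15, 7, 8, 9, 11, 17, 10, 0, 14, 6, 13, 1]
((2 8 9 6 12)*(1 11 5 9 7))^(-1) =(1 7 8 2 12 6 9 5 11)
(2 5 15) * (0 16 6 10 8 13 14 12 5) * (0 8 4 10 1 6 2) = [16, 6, 8, 3, 10, 15, 1, 7, 13, 9, 4, 11, 5, 14, 12, 0, 2] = (0 16 2 8 13 14 12 5 15)(1 6)(4 10)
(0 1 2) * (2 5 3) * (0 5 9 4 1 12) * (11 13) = [12, 9, 5, 2, 1, 3, 6, 7, 8, 4, 10, 13, 0, 11] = (0 12)(1 9 4)(2 5 3)(11 13)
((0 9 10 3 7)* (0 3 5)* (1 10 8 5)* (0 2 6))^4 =((0 9 8 5 2 6)(1 10)(3 7))^4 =(10)(0 2 8)(5 9 6)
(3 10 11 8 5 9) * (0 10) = [10, 1, 2, 0, 4, 9, 6, 7, 5, 3, 11, 8] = (0 10 11 8 5 9 3)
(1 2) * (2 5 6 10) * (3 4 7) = [0, 5, 1, 4, 7, 6, 10, 3, 8, 9, 2] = (1 5 6 10 2)(3 4 7)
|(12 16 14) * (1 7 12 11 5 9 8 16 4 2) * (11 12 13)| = |(1 7 13 11 5 9 8 16 14 12 4 2)| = 12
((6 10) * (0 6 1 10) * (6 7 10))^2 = ((0 7 10 1 6))^2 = (0 10 6 7 1)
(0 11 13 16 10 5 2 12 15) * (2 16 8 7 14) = (0 11 13 8 7 14 2 12 15)(5 16 10) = [11, 1, 12, 3, 4, 16, 6, 14, 7, 9, 5, 13, 15, 8, 2, 0, 10]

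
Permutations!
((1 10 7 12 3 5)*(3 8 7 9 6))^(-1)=((1 10 9 6 3 5)(7 12 8))^(-1)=(1 5 3 6 9 10)(7 8 12)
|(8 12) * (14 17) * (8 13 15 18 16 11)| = 14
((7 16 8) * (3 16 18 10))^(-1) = (3 10 18 7 8 16)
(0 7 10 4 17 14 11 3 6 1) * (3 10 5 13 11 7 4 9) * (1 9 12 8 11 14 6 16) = (0 4 17 6 9 3 16 1)(5 13 14 7)(8 11 10 12) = [4, 0, 2, 16, 17, 13, 9, 5, 11, 3, 12, 10, 8, 14, 7, 15, 1, 6]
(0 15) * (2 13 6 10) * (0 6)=(0 15 6 10 2 13)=[15, 1, 13, 3, 4, 5, 10, 7, 8, 9, 2, 11, 12, 0, 14, 6]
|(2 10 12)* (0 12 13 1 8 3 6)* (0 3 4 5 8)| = |(0 12 2 10 13 1)(3 6)(4 5 8)| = 6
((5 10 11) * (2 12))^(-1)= (2 12)(5 11 10)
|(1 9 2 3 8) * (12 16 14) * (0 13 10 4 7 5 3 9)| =18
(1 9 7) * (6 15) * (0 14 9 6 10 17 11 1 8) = (0 14 9 7 8)(1 6 15 10 17 11) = [14, 6, 2, 3, 4, 5, 15, 8, 0, 7, 17, 1, 12, 13, 9, 10, 16, 11]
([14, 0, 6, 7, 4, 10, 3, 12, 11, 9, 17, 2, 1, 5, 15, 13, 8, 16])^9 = [11, 8, 13, 10, 4, 7, 5, 17, 14, 9, 12, 15, 16, 3, 2, 6, 0, 1]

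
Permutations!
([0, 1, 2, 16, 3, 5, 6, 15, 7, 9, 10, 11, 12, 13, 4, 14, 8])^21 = (16)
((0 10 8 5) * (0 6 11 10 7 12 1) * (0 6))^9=(12)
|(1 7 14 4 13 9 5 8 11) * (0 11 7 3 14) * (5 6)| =12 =|(0 11 1 3 14 4 13 9 6 5 8 7)|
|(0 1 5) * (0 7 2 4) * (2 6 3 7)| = 15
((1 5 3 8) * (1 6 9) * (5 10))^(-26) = ((1 10 5 3 8 6 9))^(-26) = (1 5 8 9 10 3 6)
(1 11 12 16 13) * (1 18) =(1 11 12 16 13 18) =[0, 11, 2, 3, 4, 5, 6, 7, 8, 9, 10, 12, 16, 18, 14, 15, 13, 17, 1]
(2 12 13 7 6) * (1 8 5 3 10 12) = (1 8 5 3 10 12 13 7 6 2) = [0, 8, 1, 10, 4, 3, 2, 6, 5, 9, 12, 11, 13, 7]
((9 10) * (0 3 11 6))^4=(11)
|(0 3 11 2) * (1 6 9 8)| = |(0 3 11 2)(1 6 9 8)| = 4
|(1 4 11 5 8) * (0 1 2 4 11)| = 7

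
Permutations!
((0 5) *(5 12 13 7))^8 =((0 12 13 7 5))^8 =(0 7 12 5 13)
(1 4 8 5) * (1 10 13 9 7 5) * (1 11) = [0, 4, 2, 3, 8, 10, 6, 5, 11, 7, 13, 1, 12, 9] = (1 4 8 11)(5 10 13 9 7)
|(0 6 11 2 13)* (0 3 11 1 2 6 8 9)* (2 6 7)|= 30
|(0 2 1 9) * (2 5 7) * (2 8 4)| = |(0 5 7 8 4 2 1 9)| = 8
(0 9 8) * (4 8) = (0 9 4 8) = [9, 1, 2, 3, 8, 5, 6, 7, 0, 4]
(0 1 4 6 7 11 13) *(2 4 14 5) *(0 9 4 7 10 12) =(0 1 14 5 2 7 11 13 9 4 6 10 12) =[1, 14, 7, 3, 6, 2, 10, 11, 8, 4, 12, 13, 0, 9, 5]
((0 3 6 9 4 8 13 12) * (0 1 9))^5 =(0 6 3)(1 12 13 8 4 9)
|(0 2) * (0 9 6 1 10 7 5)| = 8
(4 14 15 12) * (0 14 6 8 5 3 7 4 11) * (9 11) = [14, 1, 2, 7, 6, 3, 8, 4, 5, 11, 10, 0, 9, 13, 15, 12] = (0 14 15 12 9 11)(3 7 4 6 8 5)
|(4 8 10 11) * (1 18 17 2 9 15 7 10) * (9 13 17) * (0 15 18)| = 24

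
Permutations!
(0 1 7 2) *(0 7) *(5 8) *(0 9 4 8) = (0 1 9 4 8 5)(2 7) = [1, 9, 7, 3, 8, 0, 6, 2, 5, 4]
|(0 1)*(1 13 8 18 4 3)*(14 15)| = 14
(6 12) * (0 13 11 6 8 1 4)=(0 13 11 6 12 8 1 4)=[13, 4, 2, 3, 0, 5, 12, 7, 1, 9, 10, 6, 8, 11]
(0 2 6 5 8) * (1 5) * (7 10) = (0 2 6 1 5 8)(7 10) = [2, 5, 6, 3, 4, 8, 1, 10, 0, 9, 7]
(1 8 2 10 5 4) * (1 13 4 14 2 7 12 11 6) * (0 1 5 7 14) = (0 1 8 14 2 10 7 12 11 6 5)(4 13) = [1, 8, 10, 3, 13, 0, 5, 12, 14, 9, 7, 6, 11, 4, 2]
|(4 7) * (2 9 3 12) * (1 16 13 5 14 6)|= 12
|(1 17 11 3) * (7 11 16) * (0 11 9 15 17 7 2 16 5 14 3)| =8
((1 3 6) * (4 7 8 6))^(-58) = (1 4 8)(3 7 6)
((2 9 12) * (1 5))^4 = (2 9 12)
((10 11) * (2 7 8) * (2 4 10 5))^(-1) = (2 5 11 10 4 8 7)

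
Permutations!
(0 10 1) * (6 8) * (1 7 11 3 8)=(0 10 7 11 3 8 6 1)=[10, 0, 2, 8, 4, 5, 1, 11, 6, 9, 7, 3]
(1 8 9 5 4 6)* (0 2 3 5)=(0 2 3 5 4 6 1 8 9)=[2, 8, 3, 5, 6, 4, 1, 7, 9, 0]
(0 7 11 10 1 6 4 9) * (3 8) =(0 7 11 10 1 6 4 9)(3 8) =[7, 6, 2, 8, 9, 5, 4, 11, 3, 0, 1, 10]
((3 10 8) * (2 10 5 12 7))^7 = (12)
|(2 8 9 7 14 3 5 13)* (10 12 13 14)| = |(2 8 9 7 10 12 13)(3 5 14)| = 21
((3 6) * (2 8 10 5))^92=((2 8 10 5)(3 6))^92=(10)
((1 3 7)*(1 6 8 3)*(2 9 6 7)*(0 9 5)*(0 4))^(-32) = (9)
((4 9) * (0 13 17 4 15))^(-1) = ((0 13 17 4 9 15))^(-1) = (0 15 9 4 17 13)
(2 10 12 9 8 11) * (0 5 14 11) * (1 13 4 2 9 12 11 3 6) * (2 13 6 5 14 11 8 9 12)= (0 14 3 5 11 12 2 10 8)(1 6)(4 13)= [14, 6, 10, 5, 13, 11, 1, 7, 0, 9, 8, 12, 2, 4, 3]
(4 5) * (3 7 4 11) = [0, 1, 2, 7, 5, 11, 6, 4, 8, 9, 10, 3] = (3 7 4 5 11)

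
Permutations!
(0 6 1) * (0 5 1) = (0 6)(1 5) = [6, 5, 2, 3, 4, 1, 0]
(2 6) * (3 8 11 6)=[0, 1, 3, 8, 4, 5, 2, 7, 11, 9, 10, 6]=(2 3 8 11 6)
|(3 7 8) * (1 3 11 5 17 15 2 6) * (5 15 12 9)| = |(1 3 7 8 11 15 2 6)(5 17 12 9)| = 8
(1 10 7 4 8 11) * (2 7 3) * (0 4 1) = [4, 10, 7, 2, 8, 5, 6, 1, 11, 9, 3, 0] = (0 4 8 11)(1 10 3 2 7)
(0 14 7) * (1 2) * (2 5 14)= (0 2 1 5 14 7)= [2, 5, 1, 3, 4, 14, 6, 0, 8, 9, 10, 11, 12, 13, 7]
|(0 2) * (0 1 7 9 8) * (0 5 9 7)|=|(0 2 1)(5 9 8)|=3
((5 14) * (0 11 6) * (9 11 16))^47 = (0 9 6 16 11)(5 14)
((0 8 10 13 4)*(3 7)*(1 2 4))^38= (0 13 4 10 2 8 1)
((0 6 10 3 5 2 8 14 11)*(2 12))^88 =((0 6 10 3 5 12 2 8 14 11))^88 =(0 14 2 5 10)(3 6 11 8 12)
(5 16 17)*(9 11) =(5 16 17)(9 11) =[0, 1, 2, 3, 4, 16, 6, 7, 8, 11, 10, 9, 12, 13, 14, 15, 17, 5]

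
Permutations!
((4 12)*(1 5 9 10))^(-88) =((1 5 9 10)(4 12))^(-88) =(12)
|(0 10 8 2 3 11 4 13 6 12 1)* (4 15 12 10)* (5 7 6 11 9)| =56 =|(0 4 13 11 15 12 1)(2 3 9 5 7 6 10 8)|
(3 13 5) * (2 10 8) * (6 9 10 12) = (2 12 6 9 10 8)(3 13 5) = [0, 1, 12, 13, 4, 3, 9, 7, 2, 10, 8, 11, 6, 5]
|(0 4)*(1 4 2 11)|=|(0 2 11 1 4)|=5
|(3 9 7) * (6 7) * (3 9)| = 3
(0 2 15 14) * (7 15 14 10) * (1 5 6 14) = (0 2 1 5 6 14)(7 15 10) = [2, 5, 1, 3, 4, 6, 14, 15, 8, 9, 7, 11, 12, 13, 0, 10]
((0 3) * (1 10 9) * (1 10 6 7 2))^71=(0 3)(1 2 7 6)(9 10)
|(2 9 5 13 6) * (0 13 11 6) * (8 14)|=10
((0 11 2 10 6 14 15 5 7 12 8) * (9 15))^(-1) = ((0 11 2 10 6 14 9 15 5 7 12 8))^(-1) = (0 8 12 7 5 15 9 14 6 10 2 11)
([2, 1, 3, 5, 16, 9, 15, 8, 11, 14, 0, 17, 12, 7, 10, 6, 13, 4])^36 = [2, 1, 3, 5, 16, 9, 6, 8, 11, 14, 0, 17, 12, 7, 10, 15, 13, 4]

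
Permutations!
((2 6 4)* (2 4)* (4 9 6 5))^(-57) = ((2 5 4 9 6))^(-57) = (2 9 5 6 4)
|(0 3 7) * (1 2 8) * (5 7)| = |(0 3 5 7)(1 2 8)| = 12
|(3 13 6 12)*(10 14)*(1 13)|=10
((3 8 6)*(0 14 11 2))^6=(0 11)(2 14)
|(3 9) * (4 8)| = 2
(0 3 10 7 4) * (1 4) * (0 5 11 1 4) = (0 3 10 7 4 5 11 1) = [3, 0, 2, 10, 5, 11, 6, 4, 8, 9, 7, 1]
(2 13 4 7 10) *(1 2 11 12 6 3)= (1 2 13 4 7 10 11 12 6 3)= [0, 2, 13, 1, 7, 5, 3, 10, 8, 9, 11, 12, 6, 4]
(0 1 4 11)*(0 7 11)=(0 1 4)(7 11)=[1, 4, 2, 3, 0, 5, 6, 11, 8, 9, 10, 7]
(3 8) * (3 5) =(3 8 5) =[0, 1, 2, 8, 4, 3, 6, 7, 5]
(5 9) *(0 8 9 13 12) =(0 8 9 5 13 12) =[8, 1, 2, 3, 4, 13, 6, 7, 9, 5, 10, 11, 0, 12]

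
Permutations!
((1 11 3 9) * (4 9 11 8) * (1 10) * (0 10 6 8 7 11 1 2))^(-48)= (11)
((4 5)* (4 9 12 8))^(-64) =(4 5 9 12 8)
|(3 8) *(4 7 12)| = 6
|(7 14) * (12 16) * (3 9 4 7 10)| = 6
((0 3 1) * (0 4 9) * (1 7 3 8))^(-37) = ((0 8 1 4 9)(3 7))^(-37) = (0 4 8 9 1)(3 7)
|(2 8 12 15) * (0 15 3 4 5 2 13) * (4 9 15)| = 10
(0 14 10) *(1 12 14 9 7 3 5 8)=[9, 12, 2, 5, 4, 8, 6, 3, 1, 7, 0, 11, 14, 13, 10]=(0 9 7 3 5 8 1 12 14 10)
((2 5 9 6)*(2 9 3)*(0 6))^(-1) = (0 9 6)(2 3 5) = ((0 6 9)(2 5 3))^(-1)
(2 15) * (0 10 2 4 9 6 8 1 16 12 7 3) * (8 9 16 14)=(0 10 2 15 4 16 12 7 3)(1 14 8)(6 9)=[10, 14, 15, 0, 16, 5, 9, 3, 1, 6, 2, 11, 7, 13, 8, 4, 12]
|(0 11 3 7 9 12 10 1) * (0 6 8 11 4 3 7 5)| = |(0 4 3 5)(1 6 8 11 7 9 12 10)| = 8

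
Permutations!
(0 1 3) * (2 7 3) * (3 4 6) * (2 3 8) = (0 1 3)(2 7 4 6 8) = [1, 3, 7, 0, 6, 5, 8, 4, 2]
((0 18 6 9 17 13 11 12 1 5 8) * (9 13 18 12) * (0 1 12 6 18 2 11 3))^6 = (18)(0 13)(2 9)(3 6)(11 17)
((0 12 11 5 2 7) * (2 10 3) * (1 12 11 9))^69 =(12)(0 7 2 3 10 5 11)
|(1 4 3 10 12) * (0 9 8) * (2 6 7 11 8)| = |(0 9 2 6 7 11 8)(1 4 3 10 12)| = 35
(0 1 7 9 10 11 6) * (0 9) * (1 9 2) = (0 9 10 11 6 2 1 7) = [9, 7, 1, 3, 4, 5, 2, 0, 8, 10, 11, 6]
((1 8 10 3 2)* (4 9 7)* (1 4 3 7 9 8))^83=(2 3 7 10 8 4)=((2 4 8 10 7 3))^83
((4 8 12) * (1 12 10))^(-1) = (1 10 8 4 12)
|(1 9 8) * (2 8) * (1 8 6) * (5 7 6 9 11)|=10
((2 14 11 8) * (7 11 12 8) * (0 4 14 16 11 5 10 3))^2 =(0 14 8 16 7 10)(2 11 5 3 4 12)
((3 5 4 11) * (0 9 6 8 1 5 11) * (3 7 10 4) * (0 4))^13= (0 8 3 10 6 5 7 9 1 11)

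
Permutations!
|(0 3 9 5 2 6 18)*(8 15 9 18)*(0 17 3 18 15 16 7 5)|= 6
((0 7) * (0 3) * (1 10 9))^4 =((0 7 3)(1 10 9))^4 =(0 7 3)(1 10 9)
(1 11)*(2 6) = (1 11)(2 6) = [0, 11, 6, 3, 4, 5, 2, 7, 8, 9, 10, 1]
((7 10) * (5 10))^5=((5 10 7))^5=(5 7 10)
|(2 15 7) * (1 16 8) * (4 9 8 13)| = 6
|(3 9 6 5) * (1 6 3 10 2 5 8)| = 6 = |(1 6 8)(2 5 10)(3 9)|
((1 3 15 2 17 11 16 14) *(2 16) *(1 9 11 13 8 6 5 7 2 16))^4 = (1 3 15)(2 6 17 5 13 7 8)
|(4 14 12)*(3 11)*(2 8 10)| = 6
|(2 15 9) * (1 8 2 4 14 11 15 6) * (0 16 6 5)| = |(0 16 6 1 8 2 5)(4 14 11 15 9)| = 35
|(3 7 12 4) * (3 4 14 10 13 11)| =7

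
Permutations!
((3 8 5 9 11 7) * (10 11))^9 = (3 5 10 7 8 9 11)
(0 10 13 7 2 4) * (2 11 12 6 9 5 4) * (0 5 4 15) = [10, 1, 2, 3, 5, 15, 9, 11, 8, 4, 13, 12, 6, 7, 14, 0] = (0 10 13 7 11 12 6 9 4 5 15)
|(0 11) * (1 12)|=|(0 11)(1 12)|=2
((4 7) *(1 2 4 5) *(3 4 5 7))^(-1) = (7)(1 5 2)(3 4)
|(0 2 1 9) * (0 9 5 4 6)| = |(9)(0 2 1 5 4 6)| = 6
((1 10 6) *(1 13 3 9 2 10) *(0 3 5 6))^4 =((0 3 9 2 10)(5 6 13))^4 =(0 10 2 9 3)(5 6 13)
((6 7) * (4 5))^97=(4 5)(6 7)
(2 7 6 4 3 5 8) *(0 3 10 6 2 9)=(0 3 5 8 9)(2 7)(4 10 6)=[3, 1, 7, 5, 10, 8, 4, 2, 9, 0, 6]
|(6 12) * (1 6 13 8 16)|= 6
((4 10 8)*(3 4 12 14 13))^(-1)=((3 4 10 8 12 14 13))^(-1)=(3 13 14 12 8 10 4)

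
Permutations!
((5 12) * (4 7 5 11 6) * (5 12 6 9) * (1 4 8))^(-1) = (1 8 6 5 9 11 12 7 4)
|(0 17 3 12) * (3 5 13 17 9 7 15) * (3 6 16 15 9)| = |(0 3 12)(5 13 17)(6 16 15)(7 9)| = 6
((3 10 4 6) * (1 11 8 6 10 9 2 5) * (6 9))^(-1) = (1 5 2 9 8 11)(3 6)(4 10) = ((1 11 8 9 2 5)(3 6)(4 10))^(-1)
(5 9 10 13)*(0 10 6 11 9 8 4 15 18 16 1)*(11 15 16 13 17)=[10, 0, 2, 3, 16, 8, 15, 7, 4, 6, 17, 9, 12, 5, 14, 18, 1, 11, 13]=(0 10 17 11 9 6 15 18 13 5 8 4 16 1)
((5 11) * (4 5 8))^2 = ((4 5 11 8))^2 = (4 11)(5 8)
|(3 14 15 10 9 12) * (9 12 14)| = |(3 9 14 15 10 12)| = 6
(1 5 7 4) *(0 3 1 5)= (0 3 1)(4 5 7)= [3, 0, 2, 1, 5, 7, 6, 4]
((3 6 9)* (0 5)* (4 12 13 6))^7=((0 5)(3 4 12 13 6 9))^7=(0 5)(3 4 12 13 6 9)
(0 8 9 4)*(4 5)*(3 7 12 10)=(0 8 9 5 4)(3 7 12 10)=[8, 1, 2, 7, 0, 4, 6, 12, 9, 5, 3, 11, 10]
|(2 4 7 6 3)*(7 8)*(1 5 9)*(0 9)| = 12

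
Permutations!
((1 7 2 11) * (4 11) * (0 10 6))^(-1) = ((0 10 6)(1 7 2 4 11))^(-1) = (0 6 10)(1 11 4 2 7)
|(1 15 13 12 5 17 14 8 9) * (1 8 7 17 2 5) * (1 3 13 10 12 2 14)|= |(1 15 10 12 3 13 2 5 14 7 17)(8 9)|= 22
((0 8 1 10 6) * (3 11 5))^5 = ((0 8 1 10 6)(3 11 5))^5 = (3 5 11)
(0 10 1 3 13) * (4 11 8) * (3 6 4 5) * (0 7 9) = [10, 6, 2, 13, 11, 3, 4, 9, 5, 0, 1, 8, 12, 7] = (0 10 1 6 4 11 8 5 3 13 7 9)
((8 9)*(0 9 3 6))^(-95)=((0 9 8 3 6))^(-95)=(9)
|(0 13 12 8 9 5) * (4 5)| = 7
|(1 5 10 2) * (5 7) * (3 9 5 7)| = 6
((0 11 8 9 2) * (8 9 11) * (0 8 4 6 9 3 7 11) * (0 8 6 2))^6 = ((0 4 2 6 9)(3 7 11))^6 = (11)(0 4 2 6 9)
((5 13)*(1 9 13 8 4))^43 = ((1 9 13 5 8 4))^43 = (1 9 13 5 8 4)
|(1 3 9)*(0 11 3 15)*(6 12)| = 6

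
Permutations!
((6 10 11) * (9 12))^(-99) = ((6 10 11)(9 12))^(-99) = (9 12)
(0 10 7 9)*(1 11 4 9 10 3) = (0 3 1 11 4 9)(7 10) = [3, 11, 2, 1, 9, 5, 6, 10, 8, 0, 7, 4]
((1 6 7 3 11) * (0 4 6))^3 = (0 7 1 6 11 4 3)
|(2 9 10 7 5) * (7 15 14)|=7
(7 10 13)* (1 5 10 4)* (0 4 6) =(0 4 1 5 10 13 7 6) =[4, 5, 2, 3, 1, 10, 0, 6, 8, 9, 13, 11, 12, 7]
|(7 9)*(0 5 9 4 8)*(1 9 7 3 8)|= |(0 5 7 4 1 9 3 8)|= 8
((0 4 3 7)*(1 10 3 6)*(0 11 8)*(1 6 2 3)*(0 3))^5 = (0 2 4)(1 10)(3 7 11 8)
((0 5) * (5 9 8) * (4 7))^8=(9)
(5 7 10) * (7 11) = [0, 1, 2, 3, 4, 11, 6, 10, 8, 9, 5, 7] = (5 11 7 10)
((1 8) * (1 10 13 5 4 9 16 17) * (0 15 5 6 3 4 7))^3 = ((0 15 5 7)(1 8 10 13 6 3 4 9 16 17))^3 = (0 7 5 15)(1 13 4 17 10 3 16 8 6 9)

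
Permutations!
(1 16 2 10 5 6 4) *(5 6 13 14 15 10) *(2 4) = (1 16 4)(2 5 13 14 15 10 6) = [0, 16, 5, 3, 1, 13, 2, 7, 8, 9, 6, 11, 12, 14, 15, 10, 4]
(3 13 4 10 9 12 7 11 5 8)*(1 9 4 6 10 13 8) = (1 9 12 7 11 5)(3 8)(4 13 6 10) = [0, 9, 2, 8, 13, 1, 10, 11, 3, 12, 4, 5, 7, 6]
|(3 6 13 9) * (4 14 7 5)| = 4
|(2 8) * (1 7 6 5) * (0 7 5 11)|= |(0 7 6 11)(1 5)(2 8)|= 4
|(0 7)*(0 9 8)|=|(0 7 9 8)|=4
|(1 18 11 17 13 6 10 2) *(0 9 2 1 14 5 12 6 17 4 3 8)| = |(0 9 2 14 5 12 6 10 1 18 11 4 3 8)(13 17)| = 14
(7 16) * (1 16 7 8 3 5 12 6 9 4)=(1 16 8 3 5 12 6 9 4)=[0, 16, 2, 5, 1, 12, 9, 7, 3, 4, 10, 11, 6, 13, 14, 15, 8]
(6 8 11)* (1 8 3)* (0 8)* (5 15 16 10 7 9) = (0 8 11 6 3 1)(5 15 16 10 7 9) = [8, 0, 2, 1, 4, 15, 3, 9, 11, 5, 7, 6, 12, 13, 14, 16, 10]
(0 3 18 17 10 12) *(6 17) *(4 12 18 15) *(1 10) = (0 3 15 4 12)(1 10 18 6 17) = [3, 10, 2, 15, 12, 5, 17, 7, 8, 9, 18, 11, 0, 13, 14, 4, 16, 1, 6]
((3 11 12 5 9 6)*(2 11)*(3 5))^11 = ((2 11 12 3)(5 9 6))^11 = (2 3 12 11)(5 6 9)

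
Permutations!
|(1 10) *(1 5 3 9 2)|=|(1 10 5 3 9 2)|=6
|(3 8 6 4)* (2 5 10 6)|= 7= |(2 5 10 6 4 3 8)|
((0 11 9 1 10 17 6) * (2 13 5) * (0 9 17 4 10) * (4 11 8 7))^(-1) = ((0 8 7 4 10 11 17 6 9 1)(2 13 5))^(-1) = (0 1 9 6 17 11 10 4 7 8)(2 5 13)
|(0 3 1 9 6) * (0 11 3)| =5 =|(1 9 6 11 3)|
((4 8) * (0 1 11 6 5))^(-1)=(0 5 6 11 1)(4 8)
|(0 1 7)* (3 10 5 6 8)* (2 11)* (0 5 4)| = |(0 1 7 5 6 8 3 10 4)(2 11)| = 18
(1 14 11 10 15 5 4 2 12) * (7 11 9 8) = (1 14 9 8 7 11 10 15 5 4 2 12) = [0, 14, 12, 3, 2, 4, 6, 11, 7, 8, 15, 10, 1, 13, 9, 5]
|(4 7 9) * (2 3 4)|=|(2 3 4 7 9)|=5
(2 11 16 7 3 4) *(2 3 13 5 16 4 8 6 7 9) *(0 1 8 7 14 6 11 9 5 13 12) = (0 1 8 11 4 3 7 12)(2 9)(5 16)(6 14) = [1, 8, 9, 7, 3, 16, 14, 12, 11, 2, 10, 4, 0, 13, 6, 15, 5]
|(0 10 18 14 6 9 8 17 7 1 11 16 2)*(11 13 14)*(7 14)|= |(0 10 18 11 16 2)(1 13 7)(6 9 8 17 14)|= 30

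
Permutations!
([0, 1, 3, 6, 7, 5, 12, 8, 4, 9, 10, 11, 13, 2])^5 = (13)(4 8 7)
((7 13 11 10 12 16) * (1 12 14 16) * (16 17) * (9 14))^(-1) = ((1 12)(7 13 11 10 9 14 17 16))^(-1) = (1 12)(7 16 17 14 9 10 11 13)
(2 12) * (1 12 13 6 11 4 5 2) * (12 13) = (1 13 6 11 4 5 2 12) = [0, 13, 12, 3, 5, 2, 11, 7, 8, 9, 10, 4, 1, 6]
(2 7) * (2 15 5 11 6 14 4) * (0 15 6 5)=(0 15)(2 7 6 14 4)(5 11)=[15, 1, 7, 3, 2, 11, 14, 6, 8, 9, 10, 5, 12, 13, 4, 0]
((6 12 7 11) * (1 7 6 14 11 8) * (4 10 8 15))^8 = (1 15 10)(4 8 7)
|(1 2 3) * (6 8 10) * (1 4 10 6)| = 10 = |(1 2 3 4 10)(6 8)|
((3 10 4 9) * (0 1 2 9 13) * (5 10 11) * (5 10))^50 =((0 1 2 9 3 11 10 4 13))^50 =(0 11 1 10 2 4 9 13 3)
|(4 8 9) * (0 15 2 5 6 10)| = |(0 15 2 5 6 10)(4 8 9)| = 6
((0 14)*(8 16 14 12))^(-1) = (0 14 16 8 12)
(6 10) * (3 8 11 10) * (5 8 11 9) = (3 11 10 6)(5 8 9) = [0, 1, 2, 11, 4, 8, 3, 7, 9, 5, 6, 10]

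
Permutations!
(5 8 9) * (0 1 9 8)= (0 1 9 5)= [1, 9, 2, 3, 4, 0, 6, 7, 8, 5]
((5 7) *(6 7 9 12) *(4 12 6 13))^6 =((4 12 13)(5 9 6 7))^6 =(13)(5 6)(7 9)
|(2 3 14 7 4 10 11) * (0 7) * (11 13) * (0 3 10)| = |(0 7 4)(2 10 13 11)(3 14)| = 12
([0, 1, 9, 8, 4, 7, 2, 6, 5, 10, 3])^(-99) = (2 5 10 6 8 9 7 3)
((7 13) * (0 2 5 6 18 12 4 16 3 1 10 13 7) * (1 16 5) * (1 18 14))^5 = (0 5 13 4 10 12 1 18 14 2 6)(3 16)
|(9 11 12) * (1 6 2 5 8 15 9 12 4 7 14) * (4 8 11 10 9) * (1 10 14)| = 9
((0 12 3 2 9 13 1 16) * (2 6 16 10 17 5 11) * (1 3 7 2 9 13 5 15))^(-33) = (0 16 6 3 13 2 7 12)(1 15 17 10)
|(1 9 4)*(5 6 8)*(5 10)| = |(1 9 4)(5 6 8 10)| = 12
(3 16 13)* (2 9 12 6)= (2 9 12 6)(3 16 13)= [0, 1, 9, 16, 4, 5, 2, 7, 8, 12, 10, 11, 6, 3, 14, 15, 13]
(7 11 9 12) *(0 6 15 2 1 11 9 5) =(0 6 15 2 1 11 5)(7 9 12) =[6, 11, 1, 3, 4, 0, 15, 9, 8, 12, 10, 5, 7, 13, 14, 2]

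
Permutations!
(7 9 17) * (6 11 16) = (6 11 16)(7 9 17) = [0, 1, 2, 3, 4, 5, 11, 9, 8, 17, 10, 16, 12, 13, 14, 15, 6, 7]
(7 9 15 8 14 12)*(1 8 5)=[0, 8, 2, 3, 4, 1, 6, 9, 14, 15, 10, 11, 7, 13, 12, 5]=(1 8 14 12 7 9 15 5)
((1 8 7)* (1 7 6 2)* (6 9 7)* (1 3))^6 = ((1 8 9 7 6 2 3))^6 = (1 3 2 6 7 9 8)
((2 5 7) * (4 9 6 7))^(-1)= (2 7 6 9 4 5)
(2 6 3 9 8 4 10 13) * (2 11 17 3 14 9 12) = (2 6 14 9 8 4 10 13 11 17 3 12) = [0, 1, 6, 12, 10, 5, 14, 7, 4, 8, 13, 17, 2, 11, 9, 15, 16, 3]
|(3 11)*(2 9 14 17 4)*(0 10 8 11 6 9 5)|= 12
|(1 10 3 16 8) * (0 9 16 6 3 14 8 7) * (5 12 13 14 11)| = |(0 9 16 7)(1 10 11 5 12 13 14 8)(3 6)| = 8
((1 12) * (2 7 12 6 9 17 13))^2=((1 6 9 17 13 2 7 12))^2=(1 9 13 7)(2 12 6 17)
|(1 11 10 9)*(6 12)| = 4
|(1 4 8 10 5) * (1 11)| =6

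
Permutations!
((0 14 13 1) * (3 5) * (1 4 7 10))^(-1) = (0 1 10 7 4 13 14)(3 5)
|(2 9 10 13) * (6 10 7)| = 6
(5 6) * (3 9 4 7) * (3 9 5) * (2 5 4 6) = (2 5)(3 4 7 9 6) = [0, 1, 5, 4, 7, 2, 3, 9, 8, 6]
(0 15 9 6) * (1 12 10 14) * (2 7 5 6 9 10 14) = (0 15 10 2 7 5 6)(1 12 14) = [15, 12, 7, 3, 4, 6, 0, 5, 8, 9, 2, 11, 14, 13, 1, 10]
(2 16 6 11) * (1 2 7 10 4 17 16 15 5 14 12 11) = [0, 2, 15, 3, 17, 14, 1, 10, 8, 9, 4, 7, 11, 13, 12, 5, 6, 16] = (1 2 15 5 14 12 11 7 10 4 17 16 6)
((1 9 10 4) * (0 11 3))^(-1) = (0 3 11)(1 4 10 9)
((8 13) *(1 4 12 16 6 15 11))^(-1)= (1 11 15 6 16 12 4)(8 13)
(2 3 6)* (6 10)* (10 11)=(2 3 11 10 6)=[0, 1, 3, 11, 4, 5, 2, 7, 8, 9, 6, 10]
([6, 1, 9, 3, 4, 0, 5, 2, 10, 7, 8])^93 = [0, 1, 2, 3, 4, 5, 6, 7, 10, 9, 8]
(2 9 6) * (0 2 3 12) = (0 2 9 6 3 12) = [2, 1, 9, 12, 4, 5, 3, 7, 8, 6, 10, 11, 0]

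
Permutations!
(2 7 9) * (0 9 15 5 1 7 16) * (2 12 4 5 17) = (0 9 12 4 5 1 7 15 17 2 16) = [9, 7, 16, 3, 5, 1, 6, 15, 8, 12, 10, 11, 4, 13, 14, 17, 0, 2]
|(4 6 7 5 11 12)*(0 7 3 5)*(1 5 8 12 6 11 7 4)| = 10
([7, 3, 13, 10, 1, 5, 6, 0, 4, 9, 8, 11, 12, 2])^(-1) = (0 7)(1 4 8 10 3)(2 13)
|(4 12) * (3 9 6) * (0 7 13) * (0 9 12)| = 8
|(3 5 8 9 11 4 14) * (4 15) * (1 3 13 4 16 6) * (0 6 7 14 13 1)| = 10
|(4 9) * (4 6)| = 3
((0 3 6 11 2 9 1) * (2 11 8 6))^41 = (11)(0 3 2 9 1)(6 8)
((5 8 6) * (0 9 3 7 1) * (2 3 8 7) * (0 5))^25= ((0 9 8 6)(1 5 7)(2 3))^25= (0 9 8 6)(1 5 7)(2 3)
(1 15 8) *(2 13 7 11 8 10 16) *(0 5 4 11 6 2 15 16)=(0 5 4 11 8 1 16 15 10)(2 13 7 6)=[5, 16, 13, 3, 11, 4, 2, 6, 1, 9, 0, 8, 12, 7, 14, 10, 15]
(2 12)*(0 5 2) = (0 5 2 12) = [5, 1, 12, 3, 4, 2, 6, 7, 8, 9, 10, 11, 0]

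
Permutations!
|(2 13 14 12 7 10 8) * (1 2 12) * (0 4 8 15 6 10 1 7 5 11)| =30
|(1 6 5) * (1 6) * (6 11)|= |(5 11 6)|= 3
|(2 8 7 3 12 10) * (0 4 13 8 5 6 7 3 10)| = |(0 4 13 8 3 12)(2 5 6 7 10)| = 30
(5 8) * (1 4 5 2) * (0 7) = (0 7)(1 4 5 8 2) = [7, 4, 1, 3, 5, 8, 6, 0, 2]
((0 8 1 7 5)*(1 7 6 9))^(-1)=((0 8 7 5)(1 6 9))^(-1)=(0 5 7 8)(1 9 6)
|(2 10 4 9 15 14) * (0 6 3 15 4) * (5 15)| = 8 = |(0 6 3 5 15 14 2 10)(4 9)|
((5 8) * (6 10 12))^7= ((5 8)(6 10 12))^7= (5 8)(6 10 12)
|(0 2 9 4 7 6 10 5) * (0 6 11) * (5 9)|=|(0 2 5 6 10 9 4 7 11)|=9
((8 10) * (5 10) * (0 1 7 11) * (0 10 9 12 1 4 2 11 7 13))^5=((0 4 2 11 10 8 5 9 12 1 13))^5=(0 8 13 10 1 11 12 2 9 4 5)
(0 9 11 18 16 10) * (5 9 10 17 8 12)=(0 10)(5 9 11 18 16 17 8 12)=[10, 1, 2, 3, 4, 9, 6, 7, 12, 11, 0, 18, 5, 13, 14, 15, 17, 8, 16]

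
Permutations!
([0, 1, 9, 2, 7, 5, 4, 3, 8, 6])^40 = [0, 1, 7, 4, 9, 5, 2, 6, 8, 3]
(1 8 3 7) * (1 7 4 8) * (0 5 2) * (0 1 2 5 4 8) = (0 4)(1 2)(3 8) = [4, 2, 1, 8, 0, 5, 6, 7, 3]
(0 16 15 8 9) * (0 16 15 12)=(0 15 8 9 16 12)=[15, 1, 2, 3, 4, 5, 6, 7, 9, 16, 10, 11, 0, 13, 14, 8, 12]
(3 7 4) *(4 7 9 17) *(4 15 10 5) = [0, 1, 2, 9, 3, 4, 6, 7, 8, 17, 5, 11, 12, 13, 14, 10, 16, 15] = (3 9 17 15 10 5 4)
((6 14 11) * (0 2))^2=(6 11 14)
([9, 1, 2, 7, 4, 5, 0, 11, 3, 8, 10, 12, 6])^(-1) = (0 6 12 11 7 3 8 9)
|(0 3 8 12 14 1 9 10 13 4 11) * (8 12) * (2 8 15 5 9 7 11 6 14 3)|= 14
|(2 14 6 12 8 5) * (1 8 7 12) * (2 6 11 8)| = 14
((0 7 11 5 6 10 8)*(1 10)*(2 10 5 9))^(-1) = (0 8 10 2 9 11 7)(1 6 5)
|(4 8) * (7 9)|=|(4 8)(7 9)|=2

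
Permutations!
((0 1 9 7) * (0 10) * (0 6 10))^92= ((0 1 9 7)(6 10))^92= (10)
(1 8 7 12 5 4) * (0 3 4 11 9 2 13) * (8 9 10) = [3, 9, 13, 4, 1, 11, 6, 12, 7, 2, 8, 10, 5, 0] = (0 3 4 1 9 2 13)(5 11 10 8 7 12)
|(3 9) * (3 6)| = |(3 9 6)| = 3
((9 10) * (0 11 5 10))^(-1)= (0 9 10 5 11)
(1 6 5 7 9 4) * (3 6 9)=[0, 9, 2, 6, 1, 7, 5, 3, 8, 4]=(1 9 4)(3 6 5 7)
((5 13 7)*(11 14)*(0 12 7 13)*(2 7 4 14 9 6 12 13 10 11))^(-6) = (0 12)(2 11)(4 13)(5 6)(7 9)(10 14)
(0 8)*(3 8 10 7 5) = (0 10 7 5 3 8) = [10, 1, 2, 8, 4, 3, 6, 5, 0, 9, 7]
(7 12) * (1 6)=(1 6)(7 12)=[0, 6, 2, 3, 4, 5, 1, 12, 8, 9, 10, 11, 7]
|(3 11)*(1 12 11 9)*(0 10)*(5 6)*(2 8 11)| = 14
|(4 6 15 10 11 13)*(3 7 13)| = 8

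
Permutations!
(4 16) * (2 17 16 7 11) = [0, 1, 17, 3, 7, 5, 6, 11, 8, 9, 10, 2, 12, 13, 14, 15, 4, 16] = (2 17 16 4 7 11)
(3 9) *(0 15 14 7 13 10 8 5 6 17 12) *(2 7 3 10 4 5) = (0 15 14 3 9 10 8 2 7 13 4 5 6 17 12) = [15, 1, 7, 9, 5, 6, 17, 13, 2, 10, 8, 11, 0, 4, 3, 14, 16, 12]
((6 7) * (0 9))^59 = (0 9)(6 7)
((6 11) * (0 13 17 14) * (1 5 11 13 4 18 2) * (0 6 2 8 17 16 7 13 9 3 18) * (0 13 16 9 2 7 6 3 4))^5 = ((1 5 11 7 16 6 2)(3 18 8 17 14)(4 13 9))^5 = (18)(1 6 7 5 2 16 11)(4 9 13)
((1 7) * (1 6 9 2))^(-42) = (1 9 7 2 6)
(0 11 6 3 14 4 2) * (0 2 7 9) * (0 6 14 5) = (0 11 14 4 7 9 6 3 5) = [11, 1, 2, 5, 7, 0, 3, 9, 8, 6, 10, 14, 12, 13, 4]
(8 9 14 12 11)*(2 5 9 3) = (2 5 9 14 12 11 8 3) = [0, 1, 5, 2, 4, 9, 6, 7, 3, 14, 10, 8, 11, 13, 12]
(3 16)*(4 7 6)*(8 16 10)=(3 10 8 16)(4 7 6)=[0, 1, 2, 10, 7, 5, 4, 6, 16, 9, 8, 11, 12, 13, 14, 15, 3]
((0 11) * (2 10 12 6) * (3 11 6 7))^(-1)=((0 6 2 10 12 7 3 11))^(-1)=(0 11 3 7 12 10 2 6)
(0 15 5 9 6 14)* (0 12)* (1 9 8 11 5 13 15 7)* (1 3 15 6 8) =(0 7 3 15 13 6 14 12)(1 9 8 11 5) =[7, 9, 2, 15, 4, 1, 14, 3, 11, 8, 10, 5, 0, 6, 12, 13]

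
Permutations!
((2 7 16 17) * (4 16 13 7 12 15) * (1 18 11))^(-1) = (1 11 18)(2 17 16 4 15 12)(7 13)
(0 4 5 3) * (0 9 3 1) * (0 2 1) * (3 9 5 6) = (9)(0 4 6 3 5)(1 2) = [4, 2, 1, 5, 6, 0, 3, 7, 8, 9]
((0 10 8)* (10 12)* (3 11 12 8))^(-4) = (12)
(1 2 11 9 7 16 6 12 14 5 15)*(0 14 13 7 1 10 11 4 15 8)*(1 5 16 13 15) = [14, 2, 4, 3, 1, 8, 12, 13, 0, 5, 11, 9, 15, 7, 16, 10, 6] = (0 14 16 6 12 15 10 11 9 5 8)(1 2 4)(7 13)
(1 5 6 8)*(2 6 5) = (1 2 6 8) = [0, 2, 6, 3, 4, 5, 8, 7, 1]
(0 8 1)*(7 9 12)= [8, 0, 2, 3, 4, 5, 6, 9, 1, 12, 10, 11, 7]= (0 8 1)(7 9 12)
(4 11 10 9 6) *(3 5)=(3 5)(4 11 10 9 6)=[0, 1, 2, 5, 11, 3, 4, 7, 8, 6, 9, 10]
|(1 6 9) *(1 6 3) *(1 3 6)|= |(1 6 9)|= 3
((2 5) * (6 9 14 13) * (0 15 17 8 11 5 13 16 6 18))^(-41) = (0 11 18 8 13 17 2 15 5)(6 16 14 9)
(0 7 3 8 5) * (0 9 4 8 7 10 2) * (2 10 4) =(10)(0 4 8 5 9 2)(3 7) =[4, 1, 0, 7, 8, 9, 6, 3, 5, 2, 10]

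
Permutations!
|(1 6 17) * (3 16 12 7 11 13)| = |(1 6 17)(3 16 12 7 11 13)| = 6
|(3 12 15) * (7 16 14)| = 3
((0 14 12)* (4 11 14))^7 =((0 4 11 14 12))^7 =(0 11 12 4 14)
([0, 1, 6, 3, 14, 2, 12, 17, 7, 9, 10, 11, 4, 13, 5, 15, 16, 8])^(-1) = (2 5 14 4 12 6)(7 8 17)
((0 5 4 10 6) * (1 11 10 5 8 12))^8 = ((0 8 12 1 11 10 6)(4 5))^8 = (0 8 12 1 11 10 6)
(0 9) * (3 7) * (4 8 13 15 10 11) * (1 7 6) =(0 9)(1 7 3 6)(4 8 13 15 10 11) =[9, 7, 2, 6, 8, 5, 1, 3, 13, 0, 11, 4, 12, 15, 14, 10]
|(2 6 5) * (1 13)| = 6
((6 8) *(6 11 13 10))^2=((6 8 11 13 10))^2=(6 11 10 8 13)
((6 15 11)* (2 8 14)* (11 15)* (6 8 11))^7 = (15)(2 14 8 11)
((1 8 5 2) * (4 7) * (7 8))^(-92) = (1 5 4)(2 8 7)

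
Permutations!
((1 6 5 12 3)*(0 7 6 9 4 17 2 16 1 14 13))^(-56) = ((0 7 6 5 12 3 14 13)(1 9 4 17 2 16))^(-56) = (1 2 4)(9 16 17)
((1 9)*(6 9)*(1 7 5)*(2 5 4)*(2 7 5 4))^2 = (1 9)(2 7 4)(5 6)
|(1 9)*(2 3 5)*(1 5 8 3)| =4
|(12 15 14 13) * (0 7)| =4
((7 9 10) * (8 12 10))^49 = (7 10 12 8 9)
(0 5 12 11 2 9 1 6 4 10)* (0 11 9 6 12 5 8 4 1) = (0 8 4 10 11 2 6 1 12 9) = [8, 12, 6, 3, 10, 5, 1, 7, 4, 0, 11, 2, 9]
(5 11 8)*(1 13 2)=[0, 13, 1, 3, 4, 11, 6, 7, 5, 9, 10, 8, 12, 2]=(1 13 2)(5 11 8)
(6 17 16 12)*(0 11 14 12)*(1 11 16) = (0 16)(1 11 14 12 6 17) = [16, 11, 2, 3, 4, 5, 17, 7, 8, 9, 10, 14, 6, 13, 12, 15, 0, 1]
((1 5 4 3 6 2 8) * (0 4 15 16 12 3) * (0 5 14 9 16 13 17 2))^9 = (0 14 15 12 2)(1 5 16 17 6)(3 8 4 9 13)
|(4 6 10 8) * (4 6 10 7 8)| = 6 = |(4 10)(6 7 8)|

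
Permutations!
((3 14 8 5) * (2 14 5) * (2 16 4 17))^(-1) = ((2 14 8 16 4 17)(3 5))^(-1) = (2 17 4 16 8 14)(3 5)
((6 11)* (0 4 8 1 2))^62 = (11)(0 8 2 4 1) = ((0 4 8 1 2)(6 11))^62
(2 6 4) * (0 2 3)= [2, 1, 6, 0, 3, 5, 4]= (0 2 6 4 3)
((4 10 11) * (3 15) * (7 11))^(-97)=(3 15)(4 11 7 10)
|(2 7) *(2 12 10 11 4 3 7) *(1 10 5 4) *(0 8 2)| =15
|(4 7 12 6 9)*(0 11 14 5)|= |(0 11 14 5)(4 7 12 6 9)|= 20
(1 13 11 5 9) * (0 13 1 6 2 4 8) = (0 13 11 5 9 6 2 4 8) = [13, 1, 4, 3, 8, 9, 2, 7, 0, 6, 10, 5, 12, 11]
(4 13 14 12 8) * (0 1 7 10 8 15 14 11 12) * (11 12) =(0 1 7 10 8 4 13 12 15 14) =[1, 7, 2, 3, 13, 5, 6, 10, 4, 9, 8, 11, 15, 12, 0, 14]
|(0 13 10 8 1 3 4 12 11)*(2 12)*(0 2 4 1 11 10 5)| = |(0 13 5)(1 3)(2 12 10 8 11)| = 30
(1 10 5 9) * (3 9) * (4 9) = [0, 10, 2, 4, 9, 3, 6, 7, 8, 1, 5] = (1 10 5 3 4 9)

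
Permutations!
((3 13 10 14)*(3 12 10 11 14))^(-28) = ((3 13 11 14 12 10))^(-28) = (3 11 12)(10 13 14)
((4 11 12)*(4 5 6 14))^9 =(4 5)(6 11)(12 14) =((4 11 12 5 6 14))^9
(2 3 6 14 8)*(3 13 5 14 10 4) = (2 13 5 14 8)(3 6 10 4) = [0, 1, 13, 6, 3, 14, 10, 7, 2, 9, 4, 11, 12, 5, 8]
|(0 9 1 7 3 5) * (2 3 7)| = |(0 9 1 2 3 5)| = 6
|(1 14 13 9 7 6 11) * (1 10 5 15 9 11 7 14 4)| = 14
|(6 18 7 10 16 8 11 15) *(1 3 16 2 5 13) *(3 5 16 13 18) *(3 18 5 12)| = 36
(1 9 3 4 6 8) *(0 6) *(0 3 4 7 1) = (0 6 8)(1 9 4 3 7) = [6, 9, 2, 7, 3, 5, 8, 1, 0, 4]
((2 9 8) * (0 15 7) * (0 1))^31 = (0 1 7 15)(2 9 8)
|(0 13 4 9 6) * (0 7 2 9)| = |(0 13 4)(2 9 6 7)| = 12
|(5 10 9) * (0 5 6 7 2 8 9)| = 15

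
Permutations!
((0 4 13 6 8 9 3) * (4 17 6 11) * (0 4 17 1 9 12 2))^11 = ((0 1 9 3 4 13 11 17 6 8 12 2))^11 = (0 2 12 8 6 17 11 13 4 3 9 1)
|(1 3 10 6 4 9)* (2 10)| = 7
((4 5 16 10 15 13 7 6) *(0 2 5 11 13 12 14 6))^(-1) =(0 7 13 11 4 6 14 12 15 10 16 5 2)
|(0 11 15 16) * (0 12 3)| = |(0 11 15 16 12 3)| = 6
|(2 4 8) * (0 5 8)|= |(0 5 8 2 4)|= 5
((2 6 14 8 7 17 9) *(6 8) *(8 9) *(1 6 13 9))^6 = (17)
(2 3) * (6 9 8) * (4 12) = (2 3)(4 12)(6 9 8) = [0, 1, 3, 2, 12, 5, 9, 7, 6, 8, 10, 11, 4]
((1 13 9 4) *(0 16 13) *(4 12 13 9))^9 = (0 9 13 1 16 12 4)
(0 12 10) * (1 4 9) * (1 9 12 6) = (0 6 1 4 12 10) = [6, 4, 2, 3, 12, 5, 1, 7, 8, 9, 0, 11, 10]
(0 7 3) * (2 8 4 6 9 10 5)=[7, 1, 8, 0, 6, 2, 9, 3, 4, 10, 5]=(0 7 3)(2 8 4 6 9 10 5)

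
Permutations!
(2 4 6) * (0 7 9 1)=[7, 0, 4, 3, 6, 5, 2, 9, 8, 1]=(0 7 9 1)(2 4 6)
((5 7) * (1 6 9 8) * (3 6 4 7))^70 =((1 4 7 5 3 6 9 8))^70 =(1 9 3 7)(4 8 6 5)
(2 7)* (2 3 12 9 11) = [0, 1, 7, 12, 4, 5, 6, 3, 8, 11, 10, 2, 9] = (2 7 3 12 9 11)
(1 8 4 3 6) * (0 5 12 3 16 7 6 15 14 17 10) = (0 5 12 3 15 14 17 10)(1 8 4 16 7 6) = [5, 8, 2, 15, 16, 12, 1, 6, 4, 9, 0, 11, 3, 13, 17, 14, 7, 10]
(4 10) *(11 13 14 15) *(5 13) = (4 10)(5 13 14 15 11) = [0, 1, 2, 3, 10, 13, 6, 7, 8, 9, 4, 5, 12, 14, 15, 11]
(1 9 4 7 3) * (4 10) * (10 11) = (1 9 11 10 4 7 3) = [0, 9, 2, 1, 7, 5, 6, 3, 8, 11, 4, 10]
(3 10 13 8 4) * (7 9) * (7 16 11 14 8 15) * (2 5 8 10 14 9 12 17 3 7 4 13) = [0, 1, 5, 14, 7, 8, 6, 12, 13, 16, 2, 9, 17, 15, 10, 4, 11, 3] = (2 5 8 13 15 4 7 12 17 3 14 10)(9 16 11)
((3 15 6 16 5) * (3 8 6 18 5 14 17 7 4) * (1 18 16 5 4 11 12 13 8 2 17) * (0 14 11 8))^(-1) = ((0 14 1 18 4 3 15 16 11 12 13)(2 17 7 8 6 5))^(-1) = (0 13 12 11 16 15 3 4 18 1 14)(2 5 6 8 7 17)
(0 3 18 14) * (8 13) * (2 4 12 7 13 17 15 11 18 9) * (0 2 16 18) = (0 3 9 16 18 14 2 4 12 7 13 8 17 15 11) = [3, 1, 4, 9, 12, 5, 6, 13, 17, 16, 10, 0, 7, 8, 2, 11, 18, 15, 14]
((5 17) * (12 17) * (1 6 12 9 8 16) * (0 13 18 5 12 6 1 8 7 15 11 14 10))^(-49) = (0 13 18 5 9 7 15 11 14 10)(8 16)(12 17)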